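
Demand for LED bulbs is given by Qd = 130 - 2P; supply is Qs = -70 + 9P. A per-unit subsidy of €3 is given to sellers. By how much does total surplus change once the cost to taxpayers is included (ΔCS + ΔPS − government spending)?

Net change in total surplus = -81/11

Pre-subsidy: 130 - 2P = -70 + 9P gives P* = 200/11, Q* = 1030/11.
With the subsidy, sellers receive Ps = Pb + 3 for each unit, where Pb is the price buyers pay.
Supply in terms of Pb becomes Qs = -70 + 9(Pb + 3) = -43 + 9Pb. Setting this equal to demand: 130 - 2Pb = -43 + 9Pb, so Pb = 173/11.
Sellers receive Ps = 173/11 + 3 = 206/11; Q' = 130 − 2·(173/11) = 1084/11.
ΔCS = ½(1030/11 + 1084/11)(200/11 − 173/11) = 28539/121; ΔPS = ½(1030/11 + 1084/11)(206/11 − 200/11) = 6342/121.
Government spending = 3 × 1084/11 = 3252/11.
Net change = 28539/121 + 6342/121 − 3252/11 = -81/11. The loss equals the DWL triangle ½·3·54/11.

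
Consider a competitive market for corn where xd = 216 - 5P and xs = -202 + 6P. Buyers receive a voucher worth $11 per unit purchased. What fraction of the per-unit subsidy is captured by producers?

Producer share = 5/11

Pre-subsidy: 216 - 5P = -202 + 6P gives P* = 38, x* = 26.
With the rebate, buyers effectively pay Pb = Ps − 11, where Ps is the price sellers receive.
Demand in terms of Ps becomes xd = 216 − 5(Ps − 11) = 271 - 5Ps. Setting this equal to supply: 271 - 5Ps = -202 + 6Ps, so Ps = 43.
Buyers pay Pb = 43 − 11 = 32; x' = -202 + 6·43 = 56.
Buyers' price falls by P* − Pb = 38 − 32 = 6; sellers' price rises by Ps − P* = 43 − 38 = 5.
So producers capture 5/11 = 5/11 of each unit of subsidy.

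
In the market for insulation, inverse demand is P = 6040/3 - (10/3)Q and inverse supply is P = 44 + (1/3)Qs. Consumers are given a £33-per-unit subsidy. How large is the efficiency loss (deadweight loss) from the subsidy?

Pre-subsidy: 6040/3 - (10/3)Q = 44 + (1/3)Q gives Q* = 5908/11 and P* = 7360/33.
With the rebate, buyers effectively pay Pb = Ps − 33, where Ps is the price sellers receive.
On the curves, Pb = 6040/3 - (10/3)Q and Ps = 44 + (1/3)Q; the wedge Ps − Pb = 33 gives 44 + (1/3)Q − (6040/3 - (10/3)Q) = 33, so Q' = 6007/11.
Then Pb = 6040/3 − (10/3)·(6007/11) = 6370/33 and Ps = 44 + (1/3)·(6007/11) = 7459/33.
The subsidy expands output by 6007/11 − 5908/11 = 9 past the efficient level; on those units the gap between marginal cost and willingness to pay runs from 0 up to 33.
DWL = ½ × 33 × 9 = 148.5.

Deadweight loss = £148.5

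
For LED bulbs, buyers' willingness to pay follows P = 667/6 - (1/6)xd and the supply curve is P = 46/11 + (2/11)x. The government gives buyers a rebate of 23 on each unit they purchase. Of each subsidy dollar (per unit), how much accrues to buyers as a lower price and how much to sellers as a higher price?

Pre-subsidy: 667/6 - (1/6)x = 46/11 + (2/11)x gives x* = 307 and P* = 60.
With the rebate, buyers effectively pay Pb = Ps − 23, where Ps is the price sellers receive.
On the curves, Pb = 667/6 - (1/6)x and Ps = 46/11 + (2/11)x; the wedge Ps − Pb = 23 gives 46/11 + (2/11)x − (667/6 - (1/6)x) = 23, so x' = 373.
Then Pb = 667/6 − (1/6)·373 = 49 and Ps = 46/11 + (2/11)·373 = 72.
Buyers' price falls by P* − Pb = 60 − 49 = 11; sellers' price rises by Ps − P* = 72 − 60 = 12.

Buyers gain 11 per unit; sellers gain 12 per unit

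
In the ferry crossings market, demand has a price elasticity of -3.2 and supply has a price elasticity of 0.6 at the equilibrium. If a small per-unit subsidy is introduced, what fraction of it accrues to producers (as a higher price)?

For a small subsidy around the equilibrium, the benefit split depends on the relative slopes, which at a point are proportional to the elasticities.
Buyer share = εs/(εs + |εd|) = 0.6/(0.6 + 3.2) = 3/19; seller share = |εd|/(εs + |εd|) = 16/19.
So producers capture 16/19 of the subsidy.

Producer share = 16/19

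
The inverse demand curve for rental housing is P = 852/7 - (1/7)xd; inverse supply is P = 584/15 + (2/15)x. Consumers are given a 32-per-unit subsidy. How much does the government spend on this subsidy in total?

Pre-subsidy: 852/7 - (1/7)x = 584/15 + (2/15)x gives x* = 8692/29 and P* = 2288/29.
With the rebate, buyers effectively pay Pb = Ps − 32, where Ps is the price sellers receive.
On the curves, Pb = 852/7 - (1/7)x and Ps = 584/15 + (2/15)x; the wedge Ps − Pb = 32 gives 584/15 + (2/15)x − (852/7 - (1/7)x) = 32, so x' = 12052/29.
Then Pb = 852/7 − (1/7)·(12052/29) = 1808/29 and Ps = 584/15 + (2/15)·(12052/29) = 2736/29.
Government outlay = subsidy × quantity = 32 × 12052/29 = 385664/29.

Government cost = 385664/29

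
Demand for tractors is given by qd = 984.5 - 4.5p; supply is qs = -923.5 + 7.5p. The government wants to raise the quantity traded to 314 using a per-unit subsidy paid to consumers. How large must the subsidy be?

Required subsidy s = 16 per unit

At q = 314, invert demand for the buyer price: pb = (984.5 − 314)/4.5 = 149; invert supply for the seller price: ps = (314 − (-923.5))/7.5 = 165.
The subsidy must fill the gap: s = ps − pb = 165 − 149 = 16.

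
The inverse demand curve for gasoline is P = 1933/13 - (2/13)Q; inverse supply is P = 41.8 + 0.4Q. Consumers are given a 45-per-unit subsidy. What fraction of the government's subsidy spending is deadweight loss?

DWL / government spending = 325/2194

Pre-subsidy: 1933/13 - (2/13)Q = 41.8 + 0.4Q gives Q* = 193 and P* = 119.
With the rebate, buyers effectively pay Pb = Ps − 45, where Ps is the price sellers receive.
On the curves, Pb = 1933/13 - (2/13)Q and Ps = 41.8 + 0.4Q; the wedge Ps − Pb = 45 gives 41.8 + 0.4Q − (1933/13 - (2/13)Q) = 45, so Q' = 274.25.
Then Pb = 1933/13 − (2/13)·274.25 = 106.5 and Ps = 41.8 + 0.4·274.25 = 151.5.
ΔCS = ½(193 + 274.25)(119 − 106.5) = 2920.3125; ΔPS = ½(193 + 274.25)(151.5 − 119) = 7592.8125.
Government spending = 45 × 274.25 = 12341.25.
DWL = ½ × 45 × (274.25 − 193) = 1828.125; fraction = 1828.125 / 12341.25 = 325/2194.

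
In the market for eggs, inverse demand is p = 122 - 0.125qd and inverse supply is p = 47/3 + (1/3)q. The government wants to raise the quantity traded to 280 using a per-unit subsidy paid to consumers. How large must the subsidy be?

At q = 280, from the demand curve buyers pay pb = 122 − 0.125·280 = 87; from the supply curve sellers need ps = 47/3 + (1/3)·280 = 109.
The subsidy must fill the gap: s = ps − pb = 109 − 87 = 22.

Required subsidy s = 22 per unit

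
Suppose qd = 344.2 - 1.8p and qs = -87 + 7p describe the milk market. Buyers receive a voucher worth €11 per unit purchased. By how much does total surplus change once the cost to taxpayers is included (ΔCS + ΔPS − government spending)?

Pre-subsidy: 344.2 - 1.8p = -87 + 7p gives p* = 49, q* = 256.
With the rebate, buyers effectively pay pb = ps − 11, where ps is the price sellers receive.
Demand in terms of ps becomes qd = 344.2 − 1.8(ps − 11) = 364 - 1.8ps. Setting this equal to supply: 364 - 1.8ps = -87 + 7ps, so ps = 51.25.
Buyers pay pb = 51.25 − 11 = 40.25; q' = -87 + 7·51.25 = 271.75.
ΔCS = ½(256 + 271.75)(49 − 40.25) = 2308.90625; ΔPS = ½(256 + 271.75)(51.25 − 49) = 593.71875.
Government spending = 11 × 271.75 = 2989.25.
Net change = 2308.90625 + 593.71875 − 2989.25 = -86.625. The loss equals the DWL triangle ½·11·15.75.

Net change in total surplus = -€86.625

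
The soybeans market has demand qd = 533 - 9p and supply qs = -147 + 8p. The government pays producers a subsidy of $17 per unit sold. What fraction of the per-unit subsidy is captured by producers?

Producer share = 9/17

Pre-subsidy: 533 - 9p = -147 + 8p gives p* = 40, q* = 173.
With the subsidy, sellers receive ps = pb + 17 for each unit, where pb is the price buyers pay.
Supply in terms of pb becomes qs = -147 + 8(pb + 17) = -11 + 8pb. Setting this equal to demand: 533 - 9pb = -11 + 8pb, so pb = 32.
Sellers receive ps = 32 + 17 = 49; q' = 533 − 9·32 = 245.
Buyers' price falls by p* − pb = 40 − 32 = 8; sellers' price rises by ps − p* = 49 − 40 = 9.
So producers capture 9/17 = 9/17 of each unit of subsidy.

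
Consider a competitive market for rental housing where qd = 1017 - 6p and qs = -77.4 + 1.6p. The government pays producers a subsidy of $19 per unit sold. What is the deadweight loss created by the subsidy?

Deadweight loss = $228

Pre-subsidy: 1017 - 6p = -77.4 + 1.6p gives p* = 144, q* = 153.
With the subsidy, sellers receive ps = pb + 19 for each unit, where pb is the price buyers pay.
Supply in terms of pb becomes qs = -77.4 + 1.6(pb + 19) = -47 + 1.6pb. Setting this equal to demand: 1017 - 6pb = -47 + 1.6pb, so pb = 140.
Sellers receive ps = 140 + 19 = 159; q' = 1017 − 6·140 = 177.
The subsidy expands output by 177 − 153 = 24 past the efficient level; on those units the gap between marginal cost and willingness to pay runs from 0 up to 19.
DWL = ½ × 19 × 24 = 228.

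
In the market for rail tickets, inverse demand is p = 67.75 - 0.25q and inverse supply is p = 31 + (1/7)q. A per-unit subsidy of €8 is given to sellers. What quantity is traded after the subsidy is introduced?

Pre-subsidy: 67.75 - 0.25q = 31 + (1/7)q gives q* = 1029/11 and p* = 488/11.
With the subsidy, sellers receive ps = pb + 8 for each unit, where pb is the price buyers pay.
On the curves, pb = 67.75 - 0.25q and ps = 31 + (1/7)q; the wedge ps − pb = 8 gives 31 + (1/7)q − (67.75 - 0.25q) = 8, so q' = 1253/11.
Then pb = 67.75 − 0.25·(1253/11) = 432/11 and ps = 31 + (1/7)·(1253/11) = 520/11.

q' = 1253/11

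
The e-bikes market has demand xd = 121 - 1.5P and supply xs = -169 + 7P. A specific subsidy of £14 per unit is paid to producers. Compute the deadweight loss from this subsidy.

Deadweight loss = 2058/17

Pre-subsidy: 121 - 1.5P = -169 + 7P gives P* = 580/17, x* = 1187/17.
With the subsidy, sellers receive Ps = Pb + 14 for each unit, where Pb is the price buyers pay.
Supply in terms of Pb becomes xs = -169 + 7(Pb + 14) = -71 + 7Pb. Setting this equal to demand: 121 - 1.5Pb = -71 + 7Pb, so Pb = 384/17.
Sellers receive Ps = 384/17 + 14 = 622/17; x' = 121 − 1.5·(384/17) = 1481/17.
The subsidy expands output by 1481/17 − 1187/17 = 294/17 past the efficient level; on those units the gap between marginal cost and willingness to pay runs from 0 up to 14.
DWL = ½ × 14 × 294/17 = 2058/17.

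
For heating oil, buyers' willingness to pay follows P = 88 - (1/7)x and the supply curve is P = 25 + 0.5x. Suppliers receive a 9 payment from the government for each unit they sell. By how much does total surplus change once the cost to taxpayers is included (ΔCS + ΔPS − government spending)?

Net change in total surplus = -63

Pre-subsidy: 88 - (1/7)x = 25 + 0.5x gives x* = 98 and P* = 74.
With the subsidy, sellers receive Ps = Pb + 9 for each unit, where Pb is the price buyers pay.
On the curves, Pb = 88 - (1/7)x and Ps = 25 + 0.5x; the wedge Ps − Pb = 9 gives 25 + 0.5x − (88 - (1/7)x) = 9, so x' = 112.
Then Pb = 88 − (1/7)·112 = 72 and Ps = 25 + 0.5·112 = 81.
ΔCS = ½(98 + 112)(74 − 72) = 210; ΔPS = ½(98 + 112)(81 − 74) = 735.
Government spending = 9 × 112 = 1008.
Net change = 210 + 735 − 1008 = -63. The loss equals the DWL triangle ½·9·14.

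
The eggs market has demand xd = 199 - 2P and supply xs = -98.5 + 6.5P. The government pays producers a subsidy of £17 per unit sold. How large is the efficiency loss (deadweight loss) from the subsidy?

Deadweight loss = £221

Pre-subsidy: 199 - 2P = -98.5 + 6.5P gives P* = 35, x* = 129.
With the subsidy, sellers receive Ps = Pb + 17 for each unit, where Pb is the price buyers pay.
Supply in terms of Pb becomes xs = -98.5 + 6.5(Pb + 17) = 12 + 6.5Pb. Setting this equal to demand: 199 - 2Pb = 12 + 6.5Pb, so Pb = 22.
Sellers receive Ps = 22 + 17 = 39; x' = 199 − 2·22 = 155.
The subsidy expands output by 155 − 129 = 26 past the efficient level; on those units the gap between marginal cost and willingness to pay runs from 0 up to 17.
DWL = ½ × 17 × 26 = 221.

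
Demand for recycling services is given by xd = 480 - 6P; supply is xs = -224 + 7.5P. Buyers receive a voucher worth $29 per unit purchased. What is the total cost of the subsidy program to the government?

Government cost = 68846/9

Pre-subsidy: 480 - 6P = -224 + 7.5P gives P* = 1408/27, x* = 1504/9.
With the rebate, buyers effectively pay Pb = Ps − 29, where Ps is the price sellers receive.
Demand in terms of Ps becomes xd = 480 − 6(Ps − 29) = 654 - 6Ps. Setting this equal to supply: 654 - 6Ps = -224 + 7.5Ps, so Ps = 1756/27.
Buyers pay Pb = 1756/27 − 29 = 973/27; x' = -224 + 7.5·(1756/27) = 2374/9.
Government outlay = subsidy × quantity = 29 × 2374/9 = 68846/9.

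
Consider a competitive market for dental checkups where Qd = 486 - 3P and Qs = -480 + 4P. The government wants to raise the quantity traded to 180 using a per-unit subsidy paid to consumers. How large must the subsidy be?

At Q = 180, invert demand for the buyer price: Pb = (486 − 180)/3 = 102; invert supply for the seller price: Ps = (180 − (-480))/4 = 165.
The subsidy must fill the gap: s = Ps − Pb = 165 − 102 = 63.

Required subsidy s = 63 per unit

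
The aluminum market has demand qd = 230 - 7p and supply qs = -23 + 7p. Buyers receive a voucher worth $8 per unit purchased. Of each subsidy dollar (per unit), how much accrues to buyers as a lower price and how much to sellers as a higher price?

Pre-subsidy: 230 - 7p = -23 + 7p gives p* = 253/14, q* = 103.5.
With the rebate, buyers effectively pay pb = ps − 8, where ps is the price sellers receive.
Demand in terms of ps becomes qd = 230 − 7(ps − 8) = 286 - 7ps. Setting this equal to supply: 286 - 7ps = -23 + 7ps, so ps = 309/14.
Buyers pay pb = 309/14 − 8 = 197/14; q' = -23 + 7·(309/14) = 131.5.
Buyers' price falls by p* − pb = 253/14 − 197/14 = 4; sellers' price rises by ps − p* = 309/14 − 253/14 = 4.

Buyers gain $4 per unit; sellers gain $4 per unit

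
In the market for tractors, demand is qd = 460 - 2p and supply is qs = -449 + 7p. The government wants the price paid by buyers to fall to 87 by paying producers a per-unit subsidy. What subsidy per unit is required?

At a buyer price of 87, quantity demanded is 460 − 2·87 = 286.
Sellers supply 286 only when they receive ps with -449 + 7·ps = 286, i.e. ps = 105.
s = ps − pb = 105 − 87 = 18.

Required subsidy s = 18 per unit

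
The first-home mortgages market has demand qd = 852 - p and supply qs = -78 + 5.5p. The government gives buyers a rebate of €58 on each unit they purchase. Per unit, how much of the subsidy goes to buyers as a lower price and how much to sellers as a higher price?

Buyers gain 638/13 per unit; sellers gain 116/13 per unit

Pre-subsidy: 852 - p = -78 + 5.5p gives p* = 1860/13, q* = 9216/13.
With the rebate, buyers effectively pay pb = ps − 58, where ps is the price sellers receive.
Demand in terms of ps becomes qd = 852 − 1(ps − 58) = 910 - ps. Setting this equal to supply: 910 - ps = -78 + 5.5ps, so ps = 152.
Buyers pay pb = 152 − 58 = 94; q' = -78 + 5.5·152 = 758.
Buyers' price falls by p* − pb = 1860/13 − 94 = 638/13; sellers' price rises by ps − p* = 152 − 1860/13 = 116/13.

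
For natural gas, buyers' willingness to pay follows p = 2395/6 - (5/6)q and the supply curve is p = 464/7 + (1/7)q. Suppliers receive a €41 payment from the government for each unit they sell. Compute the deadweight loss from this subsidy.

Deadweight loss = €861

Pre-subsidy: 2395/6 - (5/6)q = 464/7 + (1/7)q gives q* = 341 and p* = 115.
With the subsidy, sellers receive ps = pb + 41 for each unit, where pb is the price buyers pay.
On the curves, pb = 2395/6 - (5/6)q and ps = 464/7 + (1/7)q; the wedge ps − pb = 41 gives 464/7 + (1/7)q − (2395/6 - (5/6)q) = 41, so q' = 383.
Then pb = 2395/6 − (5/6)·383 = 80 and ps = 464/7 + (1/7)·383 = 121.
The subsidy expands output by 383 − 341 = 42 past the efficient level; on those units the gap between marginal cost and willingness to pay runs from 0 up to 41.
DWL = ½ × 41 × 42 = 861.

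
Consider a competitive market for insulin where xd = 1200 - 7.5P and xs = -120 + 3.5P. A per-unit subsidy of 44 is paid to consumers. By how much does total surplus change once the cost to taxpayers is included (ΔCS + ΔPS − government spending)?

Net change in total surplus = -2310

Pre-subsidy: 1200 - 7.5P = -120 + 3.5P gives P* = 120, x* = 300.
With the rebate, buyers effectively pay Pb = Ps − 44, where Ps is the price sellers receive.
Demand in terms of Ps becomes xd = 1200 − 7.5(Ps − 44) = 1530 - 7.5Ps. Setting this equal to supply: 1530 - 7.5Ps = -120 + 3.5Ps, so Ps = 150.
Buyers pay Pb = 150 − 44 = 106; x' = -120 + 3.5·150 = 405.
ΔCS = ½(300 + 405)(120 − 106) = 4935; ΔPS = ½(300 + 405)(150 − 120) = 10575.
Government spending = 44 × 405 = 17820.
Net change = 4935 + 10575 − 17820 = -2310. The loss equals the DWL triangle ½·44·105.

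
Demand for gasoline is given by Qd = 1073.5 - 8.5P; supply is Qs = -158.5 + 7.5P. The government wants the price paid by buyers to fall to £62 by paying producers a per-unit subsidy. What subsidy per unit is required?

Required subsidy s = £32 per unit

At a buyer price of 62, quantity demanded is 1073.5 − 8.5·62 = 546.5.
Sellers supply 546.5 only when they receive Ps with -158.5 + 7.5·Ps = 546.5, i.e. Ps = 94.
s = Ps − Pb = 94 − 62 = 32.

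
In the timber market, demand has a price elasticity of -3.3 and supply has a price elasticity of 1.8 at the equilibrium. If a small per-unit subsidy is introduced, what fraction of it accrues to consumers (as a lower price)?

Consumer share = 6/17

For a small subsidy around the equilibrium, the benefit split depends on the relative slopes, which at a point are proportional to the elasticities.
Buyer share = εs/(εs + |εd|) = 1.8/(1.8 + 3.3) = 6/17; seller share = |εd|/(εs + |εd|) = 11/17.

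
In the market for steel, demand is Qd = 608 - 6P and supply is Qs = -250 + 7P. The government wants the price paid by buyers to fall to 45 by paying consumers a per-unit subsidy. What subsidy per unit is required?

At a buyer price of 45, quantity demanded is 608 − 6·45 = 338.
Sellers supply 338 only when they receive Ps with -250 + 7·Ps = 338, i.e. Ps = 84.
s = Ps − Pb = 84 − 45 = 39.

Required subsidy s = 39 per unit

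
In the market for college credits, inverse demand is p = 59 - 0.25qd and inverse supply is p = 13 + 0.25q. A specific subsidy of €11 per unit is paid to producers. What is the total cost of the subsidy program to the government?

Pre-subsidy: 59 - 0.25q = 13 + 0.25q gives q* = 92 and p* = 36.
With the subsidy, sellers receive ps = pb + 11 for each unit, where pb is the price buyers pay.
On the curves, pb = 59 - 0.25q and ps = 13 + 0.25q; the wedge ps − pb = 11 gives 13 + 0.25q − (59 - 0.25q) = 11, so q' = 114.
Then pb = 59 − 0.25·114 = 30.5 and ps = 13 + 0.25·114 = 41.5.
Government outlay = subsidy × quantity = 11 × 114 = 1254.

Government cost = €1254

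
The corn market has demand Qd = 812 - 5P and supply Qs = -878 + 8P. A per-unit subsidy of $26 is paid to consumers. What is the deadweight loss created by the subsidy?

Pre-subsidy: 812 - 5P = -878 + 8P gives P* = 130, Q* = 162.
With the rebate, buyers effectively pay Pb = Ps − 26, where Ps is the price sellers receive.
Demand in terms of Ps becomes Qd = 812 − 5(Ps − 26) = 942 - 5Ps. Setting this equal to supply: 942 - 5Ps = -878 + 8Ps, so Ps = 140.
Buyers pay Pb = 140 − 26 = 114; Q' = -878 + 8·140 = 242.
The subsidy expands output by 242 − 162 = 80 past the efficient level; on those units the gap between marginal cost and willingness to pay runs from 0 up to 26.
DWL = ½ × 26 × 80 = 1040.

Deadweight loss = $1040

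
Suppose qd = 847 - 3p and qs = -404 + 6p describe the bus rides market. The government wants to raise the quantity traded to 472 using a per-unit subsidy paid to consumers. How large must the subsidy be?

Required subsidy s = 21 per unit

At q = 472, invert demand for the buyer price: pb = (847 − 472)/3 = 125; invert supply for the seller price: ps = (472 − (-404))/6 = 146.
The subsidy must fill the gap: s = ps − pb = 146 − 125 = 21.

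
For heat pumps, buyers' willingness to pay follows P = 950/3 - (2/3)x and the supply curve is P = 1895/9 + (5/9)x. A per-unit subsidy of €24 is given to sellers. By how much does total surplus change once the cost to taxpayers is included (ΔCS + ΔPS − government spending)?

Pre-subsidy: 950/3 - (2/3)x = 1895/9 + (5/9)x gives x* = 955/11 and P* = 8540/33.
With the subsidy, sellers receive Ps = Pb + 24 for each unit, where Pb is the price buyers pay.
On the curves, Pb = 950/3 - (2/3)x and Ps = 1895/9 + (5/9)x; the wedge Ps − Pb = 24 gives 1895/9 + (5/9)x − (950/3 - (2/3)x) = 24, so x' = 1171/11.
Then Pb = 950/3 − (2/3)·(1171/11) = 8108/33 and Ps = 1895/9 + (5/9)·(1171/11) = 8900/33.
ΔCS = ½(955/11 + 1171/11)(8540/33 − 8108/33) = 153072/121; ΔPS = ½(955/11 + 1171/11)(8900/33 − 8540/33) = 127560/121.
Government spending = 24 × 1171/11 = 28104/11.
Net change = 153072/121 + 127560/121 − 28104/11 = -2592/11. The loss equals the DWL triangle ½·24·216/11.

Net change in total surplus = -2592/11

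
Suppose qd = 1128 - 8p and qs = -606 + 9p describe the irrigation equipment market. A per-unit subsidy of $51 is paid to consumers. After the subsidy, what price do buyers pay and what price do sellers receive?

Buyers pay $75; sellers receive $126

Pre-subsidy: 1128 - 8p = -606 + 9p gives p* = 102, q* = 312.
With the rebate, buyers effectively pay pb = ps − 51, where ps is the price sellers receive.
Demand in terms of ps becomes qd = 1128 − 8(ps − 51) = 1536 - 8ps. Setting this equal to supply: 1536 - 8ps = -606 + 9ps, so ps = 126.
Buyers pay pb = 126 − 51 = 75; q' = -606 + 9·126 = 528.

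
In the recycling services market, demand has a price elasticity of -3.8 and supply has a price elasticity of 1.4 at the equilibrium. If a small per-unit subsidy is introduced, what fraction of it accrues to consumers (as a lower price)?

Consumer share = 7/26

For a small subsidy around the equilibrium, the benefit split depends on the relative slopes, which at a point are proportional to the elasticities.
Buyer share = εs/(εs + |εd|) = 1.4/(1.4 + 3.8) = 7/26; seller share = |εd|/(εs + |εd|) = 19/26.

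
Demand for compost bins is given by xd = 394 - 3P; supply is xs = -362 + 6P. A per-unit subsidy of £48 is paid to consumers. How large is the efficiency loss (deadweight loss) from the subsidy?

Deadweight loss = £2304

Pre-subsidy: 394 - 3P = -362 + 6P gives P* = 84, x* = 142.
With the rebate, buyers effectively pay Pb = Ps − 48, where Ps is the price sellers receive.
Demand in terms of Ps becomes xd = 394 − 3(Ps − 48) = 538 - 3Ps. Setting this equal to supply: 538 - 3Ps = -362 + 6Ps, so Ps = 100.
Buyers pay Pb = 100 − 48 = 52; x' = -362 + 6·100 = 238.
The subsidy expands output by 238 − 142 = 96 past the efficient level; on those units the gap between marginal cost and willingness to pay runs from 0 up to 48.
DWL = ½ × 48 × 96 = 2304.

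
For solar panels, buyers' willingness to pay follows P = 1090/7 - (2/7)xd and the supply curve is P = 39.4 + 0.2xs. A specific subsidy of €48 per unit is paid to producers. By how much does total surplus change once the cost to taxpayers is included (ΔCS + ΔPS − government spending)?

Net change in total surplus = -40320/17

Pre-subsidy: 1090/7 - (2/7)x = 39.4 + 0.2x gives x* = 4071/17 and P* = 1484/17.
With the subsidy, sellers receive Ps = Pb + 48 for each unit, where Pb is the price buyers pay.
On the curves, Pb = 1090/7 - (2/7)x and Ps = 39.4 + 0.2x; the wedge Ps − Pb = 48 gives 39.4 + 0.2x − (1090/7 - (2/7)x) = 48, so x' = 5751/17.
Then Pb = 1090/7 − (2/7)·(5751/17) = 1004/17 and Ps = 39.4 + 0.2·(5751/17) = 1820/17.
ΔCS = ½(4071/17 + 5751/17)(1484/17 − 1004/17) = 2357280/289; ΔPS = ½(4071/17 + 5751/17)(1820/17 − 1484/17) = 1650096/289.
Government spending = 48 × 5751/17 = 276048/17.
Net change = 2357280/289 + 1650096/289 − 276048/17 = -40320/17. The loss equals the DWL triangle ½·48·1680/17.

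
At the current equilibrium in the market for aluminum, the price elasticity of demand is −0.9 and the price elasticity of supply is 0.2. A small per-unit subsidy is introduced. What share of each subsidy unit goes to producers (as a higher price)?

Producer share = 9/11

For a small subsidy around the equilibrium, the benefit split depends on the relative slopes, which at a point are proportional to the elasticities.
Buyer share = εs/(εs + |εd|) = 0.2/(0.2 + 0.9) = 2/11; seller share = |εd|/(εs + |εd|) = 9/11.
So producers capture 9/11 of the subsidy.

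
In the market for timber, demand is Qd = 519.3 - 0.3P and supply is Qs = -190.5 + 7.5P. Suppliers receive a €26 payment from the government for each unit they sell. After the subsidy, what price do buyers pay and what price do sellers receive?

Buyers pay €66; sellers receive €92

Pre-subsidy: 519.3 - 0.3P = -190.5 + 7.5P gives P* = 91, Q* = 492.
With the subsidy, sellers receive Ps = Pb + 26 for each unit, where Pb is the price buyers pay.
Supply in terms of Pb becomes Qs = -190.5 + 7.5(Pb + 26) = 4.5 + 7.5Pb. Setting this equal to demand: 519.3 - 0.3Pb = 4.5 + 7.5Pb, so Pb = 66.
Sellers receive Ps = 66 + 26 = 92; Q' = 519.3 − 0.3·66 = 499.5.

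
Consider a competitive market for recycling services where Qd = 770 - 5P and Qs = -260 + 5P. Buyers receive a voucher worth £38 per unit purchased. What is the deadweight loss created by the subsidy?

Deadweight loss = £1805

Pre-subsidy: 770 - 5P = -260 + 5P gives P* = 103, Q* = 255.
With the rebate, buyers effectively pay Pb = Ps − 38, where Ps is the price sellers receive.
Demand in terms of Ps becomes Qd = 770 − 5(Ps − 38) = 960 - 5Ps. Setting this equal to supply: 960 - 5Ps = -260 + 5Ps, so Ps = 122.
Buyers pay Pb = 122 − 38 = 84; Q' = -260 + 5·122 = 350.
The subsidy expands output by 350 − 255 = 95 past the efficient level; on those units the gap between marginal cost and willingness to pay runs from 0 up to 38.
DWL = ½ × 38 × 95 = 1805.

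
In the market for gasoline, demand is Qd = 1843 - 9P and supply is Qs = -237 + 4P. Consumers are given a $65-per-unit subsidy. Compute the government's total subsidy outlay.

Pre-subsidy: 1843 - 9P = -237 + 4P gives P* = 160, Q* = 403.
With the rebate, buyers effectively pay Pb = Ps − 65, where Ps is the price sellers receive.
Demand in terms of Ps becomes Qd = 1843 − 9(Ps − 65) = 2428 - 9Ps. Setting this equal to supply: 2428 - 9Ps = -237 + 4Ps, so Ps = 205.
Buyers pay Pb = 205 − 65 = 140; Q' = -237 + 4·205 = 583.
Government outlay = subsidy × quantity = 65 × 583 = 37895.

Government cost = $37895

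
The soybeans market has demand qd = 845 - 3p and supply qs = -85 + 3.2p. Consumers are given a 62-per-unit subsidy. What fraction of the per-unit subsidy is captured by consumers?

Consumer share = 16/31

Pre-subsidy: 845 - 3p = -85 + 3.2p gives p* = 150, q* = 395.
With the rebate, buyers effectively pay pb = ps − 62, where ps is the price sellers receive.
Demand in terms of ps becomes qd = 845 − 3(ps − 62) = 1031 - 3ps. Setting this equal to supply: 1031 - 3ps = -85 + 3.2ps, so ps = 180.
Buyers pay pb = 180 − 62 = 118; q' = -85 + 3.2·180 = 491.
Buyers' price falls by p* − pb = 150 − 118 = 32; sellers' price rises by ps − p* = 180 − 150 = 30.
So consumers capture 32/62 = 16/31 of each unit of subsidy.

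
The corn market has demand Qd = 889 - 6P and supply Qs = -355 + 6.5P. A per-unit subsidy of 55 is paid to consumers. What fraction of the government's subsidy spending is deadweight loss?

Pre-subsidy: 889 - 6P = -355 + 6.5P gives P* = 99.52, Q* = 291.88.
With the rebate, buyers effectively pay Pb = Ps − 55, where Ps is the price sellers receive.
Demand in terms of Ps becomes Qd = 889 − 6(Ps − 55) = 1219 - 6Ps. Setting this equal to supply: 1219 - 6Ps = -355 + 6.5Ps, so Ps = 125.92.
Buyers pay Pb = 125.92 − 55 = 70.92; Q' = -355 + 6.5·125.92 = 463.48.
ΔCS = ½(291.88 + 463.48)(99.52 − 70.92) = 10801.648; ΔPS = ½(291.88 + 463.48)(125.92 − 99.52) = 9970.752.
Government spending = 55 × 463.48 = 25491.4.
DWL = ½ × 55 × (463.48 − 291.88) = 4719; fraction = 4719 / 25491.4 = 2145/11587.

DWL / government spending = 2145/11587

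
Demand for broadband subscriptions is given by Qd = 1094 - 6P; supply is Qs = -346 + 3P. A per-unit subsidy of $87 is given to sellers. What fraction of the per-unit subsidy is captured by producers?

Pre-subsidy: 1094 - 6P = -346 + 3P gives P* = 160, Q* = 134.
With the subsidy, sellers receive Ps = Pb + 87 for each unit, where Pb is the price buyers pay.
Supply in terms of Pb becomes Qs = -346 + 3(Pb + 87) = -85 + 3Pb. Setting this equal to demand: 1094 - 6Pb = -85 + 3Pb, so Pb = 131.
Sellers receive Ps = 131 + 87 = 218; Q' = 1094 − 6·131 = 308.
Buyers' price falls by P* − Pb = 160 − 131 = 29; sellers' price rises by Ps − P* = 218 − 160 = 58.
So producers capture 58/87 = 2/3 of each unit of subsidy.

Producer share = 2/3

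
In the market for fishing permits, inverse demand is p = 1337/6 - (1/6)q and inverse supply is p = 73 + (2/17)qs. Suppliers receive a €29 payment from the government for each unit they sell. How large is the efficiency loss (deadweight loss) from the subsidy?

Deadweight loss = €1479

Pre-subsidy: 1337/6 - (1/6)q = 73 + (2/17)q gives q* = 527 and p* = 135.
With the subsidy, sellers receive ps = pb + 29 for each unit, where pb is the price buyers pay.
On the curves, pb = 1337/6 - (1/6)q and ps = 73 + (2/17)q; the wedge ps − pb = 29 gives 73 + (2/17)q − (1337/6 - (1/6)q) = 29, so q' = 629.
Then pb = 1337/6 − (1/6)·629 = 118 and ps = 73 + (2/17)·629 = 147.
The subsidy expands output by 629 − 527 = 102 past the efficient level; on those units the gap between marginal cost and willingness to pay runs from 0 up to 29.
DWL = ½ × 29 × 102 = 1479.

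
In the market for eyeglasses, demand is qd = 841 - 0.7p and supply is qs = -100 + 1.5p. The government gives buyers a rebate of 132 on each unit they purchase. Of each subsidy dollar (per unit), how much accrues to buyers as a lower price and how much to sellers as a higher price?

Buyers gain 90 per unit; sellers gain 42 per unit

Pre-subsidy: 841 - 0.7p = -100 + 1.5p gives p* = 4705/11, q* = 11915/22.
With the rebate, buyers effectively pay pb = ps − 132, where ps is the price sellers receive.
Demand in terms of ps becomes qd = 841 − 0.7(ps − 132) = 933.4 - 0.7ps. Setting this equal to supply: 933.4 - 0.7ps = -100 + 1.5ps, so ps = 5167/11.
Buyers pay pb = 5167/11 − 132 = 3715/11; q' = -100 + 1.5·(5167/11) = 13301/22.
Buyers' price falls by p* − pb = 4705/11 − 3715/11 = 90; sellers' price rises by ps − p* = 5167/11 − 4705/11 = 42.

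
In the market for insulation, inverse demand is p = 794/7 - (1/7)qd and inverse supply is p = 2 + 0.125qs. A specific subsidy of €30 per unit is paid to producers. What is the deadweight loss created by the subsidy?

Pre-subsidy: 794/7 - (1/7)q = 2 + 0.125q gives q* = 416 and p* = 54.
With the subsidy, sellers receive ps = pb + 30 for each unit, where pb is the price buyers pay.
On the curves, pb = 794/7 - (1/7)q and ps = 2 + 0.125q; the wedge ps − pb = 30 gives 2 + 0.125q − (794/7 - (1/7)q) = 30, so q' = 528.
Then pb = 794/7 − (1/7)·528 = 38 and ps = 2 + 0.125·528 = 68.
The subsidy expands output by 528 − 416 = 112 past the efficient level; on those units the gap between marginal cost and willingness to pay runs from 0 up to 30.
DWL = ½ × 30 × 112 = 1680.

Deadweight loss = €1680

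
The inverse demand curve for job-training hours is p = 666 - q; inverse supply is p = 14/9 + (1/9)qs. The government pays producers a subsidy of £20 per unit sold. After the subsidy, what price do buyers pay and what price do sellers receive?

Buyers pay £50; sellers receive £70

Pre-subsidy: 666 - q = 14/9 + (1/9)q gives q* = 598 and p* = 68.
With the subsidy, sellers receive ps = pb + 20 for each unit, where pb is the price buyers pay.
On the curves, pb = 666 - q and ps = 14/9 + (1/9)q; the wedge ps − pb = 20 gives 14/9 + (1/9)q − (666 - q) = 20, so q' = 616.
Then pb = 666 − 1·616 = 50 and ps = 14/9 + (1/9)·616 = 70.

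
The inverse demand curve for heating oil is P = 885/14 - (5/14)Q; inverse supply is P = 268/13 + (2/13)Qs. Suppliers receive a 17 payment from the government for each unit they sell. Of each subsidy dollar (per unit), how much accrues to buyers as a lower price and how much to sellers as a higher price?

Buyers gain 1105/93 per unit; sellers gain 476/93 per unit

Pre-subsidy: 885/14 - (5/14)Q = 268/13 + (2/13)Q gives Q* = 7753/93 and P* = 3110/93.
With the subsidy, sellers receive Ps = Pb + 17 for each unit, where Pb is the price buyers pay.
On the curves, Pb = 885/14 - (5/14)Q and Ps = 268/13 + (2/13)Q; the wedge Ps − Pb = 17 gives 268/13 + (2/13)Q − (885/14 - (5/14)Q) = 17, so Q' = 10847/93.
Then Pb = 885/14 − (5/14)·(10847/93) = 2005/93 and Ps = 268/13 + (2/13)·(10847/93) = 3586/93.
Buyers' price falls by P* − Pb = 3110/93 − 2005/93 = 1105/93; sellers' price rises by Ps − P* = 3586/93 − 3110/93 = 476/93.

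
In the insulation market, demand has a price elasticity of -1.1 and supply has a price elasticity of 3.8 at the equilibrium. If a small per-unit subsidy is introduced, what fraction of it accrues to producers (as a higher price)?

Producer share = 11/49

For a small subsidy around the equilibrium, the benefit split depends on the relative slopes, which at a point are proportional to the elasticities.
Buyer share = εs/(εs + |εd|) = 3.8/(3.8 + 1.1) = 38/49; seller share = |εd|/(εs + |εd|) = 11/49.
So producers capture 11/49 of the subsidy.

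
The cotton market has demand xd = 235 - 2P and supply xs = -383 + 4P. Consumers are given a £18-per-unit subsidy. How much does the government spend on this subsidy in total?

Pre-subsidy: 235 - 2P = -383 + 4P gives P* = 103, x* = 29.
With the rebate, buyers effectively pay Pb = Ps − 18, where Ps is the price sellers receive.
Demand in terms of Ps becomes xd = 235 − 2(Ps − 18) = 271 - 2Ps. Setting this equal to supply: 271 - 2Ps = -383 + 4Ps, so Ps = 109.
Buyers pay Pb = 109 − 18 = 91; x' = -383 + 4·109 = 53.
Government outlay = subsidy × quantity = 18 × 53 = 954.

Government cost = £954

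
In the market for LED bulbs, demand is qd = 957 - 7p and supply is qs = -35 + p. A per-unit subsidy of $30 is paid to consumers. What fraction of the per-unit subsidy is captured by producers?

Pre-subsidy: 957 - 7p = -35 + p gives p* = 124, q* = 89.
With the rebate, buyers effectively pay pb = ps − 30, where ps is the price sellers receive.
Demand in terms of ps becomes qd = 957 − 7(ps − 30) = 1167 - 7ps. Setting this equal to supply: 1167 - 7ps = -35 + ps, so ps = 150.25.
Buyers pay pb = 150.25 − 30 = 120.25; q' = -35 + 1·150.25 = 115.25.
Buyers' price falls by p* − pb = 124 − 120.25 = 3.75; sellers' price rises by ps − p* = 150.25 − 124 = 26.25.
So producers capture 26.25/30 = 0.875 of each unit of subsidy.

Producer share = 0.875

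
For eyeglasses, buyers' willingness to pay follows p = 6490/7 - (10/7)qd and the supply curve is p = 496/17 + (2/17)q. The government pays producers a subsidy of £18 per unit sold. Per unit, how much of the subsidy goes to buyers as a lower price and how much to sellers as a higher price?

Pre-subsidy: 6490/7 - (10/7)q = 496/17 + (2/17)q gives q* = 580.75 and p* = 97.5.
With the subsidy, sellers receive ps = pb + 18 for each unit, where pb is the price buyers pay.
On the curves, pb = 6490/7 - (10/7)q and ps = 496/17 + (2/17)q; the wedge ps − pb = 18 gives 496/17 + (2/17)q − (6490/7 - (10/7)q) = 18, so q' = 13625/23.
Then pb = 6490/7 − (10/7)·(13625/23) = 1860/23 and ps = 496/17 + (2/17)·(13625/23) = 2274/23.
Buyers' price falls by p* − pb = 97.5 − 1860/23 = 765/46; sellers' price rises by ps − p* = 2274/23 − 97.5 = 63/46.

Buyers gain 765/46 per unit; sellers gain 63/46 per unit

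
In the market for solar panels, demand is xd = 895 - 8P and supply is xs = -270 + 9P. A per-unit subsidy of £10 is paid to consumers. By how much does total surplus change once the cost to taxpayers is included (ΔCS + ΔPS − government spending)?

Net change in total surplus = -3600/17

Pre-subsidy: 895 - 8P = -270 + 9P gives P* = 1165/17, x* = 5895/17.
With the rebate, buyers effectively pay Pb = Ps − 10, where Ps is the price sellers receive.
Demand in terms of Ps becomes xd = 895 − 8(Ps − 10) = 975 - 8Ps. Setting this equal to supply: 975 - 8Ps = -270 + 9Ps, so Ps = 1245/17.
Buyers pay Pb = 1245/17 − 10 = 1075/17; x' = -270 + 9·(1245/17) = 6615/17.
ΔCS = ½(5895/17 + 6615/17)(1165/17 − 1075/17) = 562950/289; ΔPS = ½(5895/17 + 6615/17)(1245/17 − 1165/17) = 500400/289.
Government spending = 10 × 6615/17 = 66150/17.
Net change = 562950/289 + 500400/289 − 66150/17 = -3600/17. The loss equals the DWL triangle ½·10·720/17.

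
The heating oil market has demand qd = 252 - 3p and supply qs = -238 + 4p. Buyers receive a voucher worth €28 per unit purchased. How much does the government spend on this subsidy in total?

Pre-subsidy: 252 - 3p = -238 + 4p gives p* = 70, q* = 42.
With the rebate, buyers effectively pay pb = ps − 28, where ps is the price sellers receive.
Demand in terms of ps becomes qd = 252 − 3(ps − 28) = 336 - 3ps. Setting this equal to supply: 336 - 3ps = -238 + 4ps, so ps = 82.
Buyers pay pb = 82 − 28 = 54; q' = -238 + 4·82 = 90.
Government outlay = subsidy × quantity = 28 × 90 = 2520.

Government cost = €2520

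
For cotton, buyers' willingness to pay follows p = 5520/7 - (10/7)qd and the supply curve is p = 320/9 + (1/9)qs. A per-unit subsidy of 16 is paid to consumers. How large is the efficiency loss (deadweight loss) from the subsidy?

Deadweight loss = 8064/97

Pre-subsidy: 5520/7 - (10/7)q = 320/9 + (1/9)q gives q* = 47440/97 and p* = 8720/97.
With the rebate, buyers effectively pay pb = ps − 16, where ps is the price sellers receive.
On the curves, pb = 5520/7 - (10/7)q and ps = 320/9 + (1/9)q; the wedge ps − pb = 16 gives 320/9 + (1/9)q − (5520/7 - (10/7)q) = 16, so q' = 48448/97.
Then pb = 5520/7 − (10/7)·(48448/97) = 7280/97 and ps = 320/9 + (1/9)·(48448/97) = 8832/97.
The subsidy expands output by 48448/97 − 47440/97 = 1008/97 past the efficient level; on those units the gap between marginal cost and willingness to pay runs from 0 up to 16.
DWL = ½ × 16 × 1008/97 = 8064/97.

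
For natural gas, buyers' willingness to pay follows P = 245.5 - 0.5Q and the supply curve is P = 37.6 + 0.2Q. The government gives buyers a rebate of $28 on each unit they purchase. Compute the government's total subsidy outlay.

Pre-subsidy: 245.5 - 0.5Q = 37.6 + 0.2Q gives Q* = 297 and P* = 97.
With the rebate, buyers effectively pay Pb = Ps − 28, where Ps is the price sellers receive.
On the curves, Pb = 245.5 - 0.5Q and Ps = 37.6 + 0.2Q; the wedge Ps − Pb = 28 gives 37.6 + 0.2Q − (245.5 - 0.5Q) = 28, so Q' = 337.
Then Pb = 245.5 − 0.5·337 = 77 and Ps = 37.6 + 0.2·337 = 105.
Government outlay = subsidy × quantity = 28 × 337 = 9436.

Government cost = $9436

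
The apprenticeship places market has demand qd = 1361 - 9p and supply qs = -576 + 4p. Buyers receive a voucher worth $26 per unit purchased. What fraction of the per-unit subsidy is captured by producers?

Pre-subsidy: 1361 - 9p = -576 + 4p gives p* = 149, q* = 20.
With the rebate, buyers effectively pay pb = ps − 26, where ps is the price sellers receive.
Demand in terms of ps becomes qd = 1361 − 9(ps − 26) = 1595 - 9ps. Setting this equal to supply: 1595 - 9ps = -576 + 4ps, so ps = 167.
Buyers pay pb = 167 − 26 = 141; q' = -576 + 4·167 = 92.
Buyers' price falls by p* − pb = 149 − 141 = 8; sellers' price rises by ps − p* = 167 − 149 = 18.
So producers capture 18/26 = 9/13 of each unit of subsidy.

Producer share = 9/13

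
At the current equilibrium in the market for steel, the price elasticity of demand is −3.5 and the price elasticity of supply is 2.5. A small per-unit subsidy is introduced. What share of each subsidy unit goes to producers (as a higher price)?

Producer share = 7/12

For a small subsidy around the equilibrium, the benefit split depends on the relative slopes, which at a point are proportional to the elasticities.
Buyer share = εs/(εs + |εd|) = 2.5/(2.5 + 3.5) = 5/12; seller share = |εd|/(εs + |εd|) = 7/12.
So producers capture 7/12 of the subsidy.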